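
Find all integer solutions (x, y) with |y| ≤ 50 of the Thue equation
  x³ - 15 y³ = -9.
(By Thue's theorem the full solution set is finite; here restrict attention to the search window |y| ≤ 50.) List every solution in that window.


The equation is x³ - 15y³ = -9. For fixed y, x³ = 15·y³ − 9, so a solution requires the RHS to be a perfect cube.
Strategy: iterate y from -50 to 50, compute RHS = 15·y³ − 9, and check whether it is a (positive or negative) perfect cube.
Check small values of y:
  y = 0: RHS = -9 is not a perfect cube.
  y = 1: RHS = 6 is not a perfect cube.
  y = -1: RHS = -24 is not a perfect cube.
  y = 2: RHS = 111 is not a perfect cube.
  y = -2: RHS = -129 is not a perfect cube.
  y = 3: RHS = 396 is not a perfect cube.
  y = -3: RHS = -414 is not a perfect cube.
Continuing the search up to |y| = 50 finds no solutions either.
No (x, y) in the scanned range satisfies the equation.

No integer solutions with |y| ≤ 50.


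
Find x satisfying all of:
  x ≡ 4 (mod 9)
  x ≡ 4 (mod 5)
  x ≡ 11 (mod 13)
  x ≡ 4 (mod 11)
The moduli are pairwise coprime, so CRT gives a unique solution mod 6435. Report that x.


Product of moduli M = 9 · 5 · 13 · 11 = 6435.
Merge one congruence at a time:
  Start: x ≡ 4 (mod 9).
  Combine with x ≡ 4 (mod 5); new modulus lcm = 45.
    Write x = 4 + 9·t and substitute into x ≡ 4 (mod 5): 9·t ≡ 4 − 4 = 0 (mod 5).
    Reduce coefficients mod 5: 4·t ≡ 0 (mod 5).
    The inverse of 4 mod 5 is 4 (since 4·4 = 16 = 3·5 + 1), so t ≡ 4·0 = 0 ≡ 0 (mod 5).
    Then x = 4 + 9·0 = 4, valid modulo lcm(9, 5) = 45: x ≡ 4 (mod 45).
  Combine with x ≡ 11 (mod 13); new modulus lcm = 585.
    Write x = 4 + 45·t and substitute into x ≡ 11 (mod 13): 45·t ≡ 11 − 4 = 7 (mod 13).
    Reduce coefficients mod 13: 6·t ≡ 7 (mod 13).
    The inverse of 6 mod 13 is 11 (since 6·11 = 66 = 5·13 + 1), so t ≡ 11·7 = 77 ≡ 12 (mod 13).
    Then x = 4 + 45·12 = 544, valid modulo lcm(45, 13) = 585: x ≡ 544 (mod 585).
  Combine with x ≡ 4 (mod 11); new modulus lcm = 6435.
    Write x = 544 + 585·t and substitute into x ≡ 4 (mod 11): 585·t ≡ 4 − 544 = -540 (mod 11).
    Reduce coefficients mod 11: 2·t ≡ 10 (mod 11).
    The inverse of 2 mod 11 is 6 (since 2·6 = 12 = 1·11 + 1), so t ≡ 6·10 = 60 ≡ 5 (mod 11).
    Then x = 544 + 585·5 = 3469, valid modulo lcm(585, 11) = 6435: x ≡ 3469 (mod 6435).
Verify against each original: 3469 mod 9 = 4, 3469 mod 5 = 4, 3469 mod 13 = 11, 3469 mod 11 = 4.

x ≡ 3469 (mod 6435).


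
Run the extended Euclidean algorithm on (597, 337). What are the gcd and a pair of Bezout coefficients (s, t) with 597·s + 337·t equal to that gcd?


Euclidean algorithm on (597, 337) — divide until remainder is 0:
  597 = 1 · 337 + 260
  337 = 1 · 260 + 77
  260 = 3 · 77 + 29
  77 = 2 · 29 + 19
  29 = 1 · 19 + 10
  19 = 1 · 10 + 9
  10 = 1 · 9 + 1
  9 = 9 · 1 + 0
gcd(597, 337) = 1.
Track Bezout coefficients alongside the remainders: start with r₀ = 597 = a·1 + b·0 (s = 1, t = 0) and r₁ = 337 = a·0 + b·1 (s = 0, t = 1); each new remainder r_{k+1} = r_{k-1} − q_k·r_k inherits s_{k+1} = s_{k-1} − q_k·s_k, t_{k+1} = t_{k-1} − q_k·t_k, so r_k = a·s_k + b·t_k at every step:
  q = 1: r = 260, s = 1 − 1·0 = 1, t = 0 − 1·1 = -1  (check: 597·1 + 337·(-1) = 260)
  q = 1: r = 77, s = 0 − 1·1 = -1, t = 1 − 1·(-1) = 2  (check: 597·(-1) + 337·2 = 77)
  q = 3: r = 29, s = 1 − 3·(-1) = 4, t = -1 − 3·2 = -7  (check: 597·4 + 337·(-7) = 29)
  q = 2: r = 19, s = -1 − 2·4 = -9, t = 2 − 2·(-7) = 16  (check: 597·(-9) + 337·16 = 19)
  q = 1: r = 10, s = 4 − 1·(-9) = 13, t = -7 − 1·16 = -23  (check: 597·13 + 337·(-23) = 10)
  q = 1: r = 9, s = -9 − 1·13 = -22, t = 16 − 1·(-23) = 39  (check: 597·(-22) + 337·39 = 9)
  q = 1: r = 1, s = 13 − 1·(-22) = 35, t = -23 − 1·39 = -62  (check: 597·35 + 337·(-62) = 1)
The row with r = 1 (the gcd) gives the Bezout coefficients s = 35, t = -62.
Result: 597 · (35) + 337 · (-62) = 1.

gcd(597, 337) = 1; s = 35, t = -62 (check: 597·35 + 337·(-62) = 1).


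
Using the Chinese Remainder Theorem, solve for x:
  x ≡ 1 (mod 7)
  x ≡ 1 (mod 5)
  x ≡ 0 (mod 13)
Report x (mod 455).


Moduli 7, 5, 13 are pairwise coprime; by CRT there is a unique solution modulo M = 7 · 5 · 13 = 455.
Solve pairwise, accumulating the modulus:
  Start with x ≡ 1 (mod 7).
  Combine with x ≡ 1 (mod 5): since gcd(7, 5) = 1, we get a unique residue mod 35.
    Write x = 1 + 7·t and substitute into x ≡ 1 (mod 5): 7·t ≡ 1 − 1 = 0 (mod 5).
    Reduce coefficients mod 5: 2·t ≡ 0 (mod 5).
    The inverse of 2 mod 5 is 3 (since 2·3 = 6 = 1·5 + 1), so t ≡ 3·0 = 0 ≡ 0 (mod 5).
    Then x = 1 + 7·0 = 1, valid modulo lcm(7, 5) = 35: x ≡ 1 (mod 35).
  Combine with x ≡ 0 (mod 13): since gcd(35, 13) = 1, we get a unique residue mod 455.
    Write x = 1 + 35·t and substitute into x ≡ 0 (mod 13): 35·t ≡ 0 − 1 = -1 (mod 13).
    Reduce coefficients mod 13: 9·t ≡ 12 (mod 13).
    The inverse of 9 mod 13 is 3 (since 9·3 = 27 = 2·13 + 1), so t ≡ 3·12 = 36 ≡ 10 (mod 13).
    Then x = 1 + 35·10 = 351, valid modulo lcm(35, 13) = 455: x ≡ 351 (mod 455).
Verify: 351 mod 7 = 1 ✓, 351 mod 5 = 1 ✓, 351 mod 13 = 0 ✓.

x ≡ 351 (mod 455).


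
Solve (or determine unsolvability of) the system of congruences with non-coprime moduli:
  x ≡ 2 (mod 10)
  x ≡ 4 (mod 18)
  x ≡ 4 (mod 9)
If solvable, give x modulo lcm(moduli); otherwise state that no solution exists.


Moduli 10, 18, 9 are not pairwise coprime, so CRT works modulo lcm(m_i) when all pairwise compatibility conditions hold.
Pairwise compatibility: gcd(m_i, m_j) must divide a_i - a_j for every pair.
Merge one congruence at a time:
  Start: x ≡ 2 (mod 10).
  Combine with x ≡ 4 (mod 18): gcd(10, 18) = 2; 4 - 2 = 2, which IS divisible by 2, so compatible.
    Write x = 2 + 10·t and substitute into x ≡ 4 (mod 18): 10·t ≡ 4 − 2 = 2 (mod 18).
    Divide the congruence (and modulus) by g = 2: 5·t ≡ 1 (mod 9).
    The inverse of 5 mod 9 is 2 (since 5·2 = 10 = 1·9 + 1), so t ≡ 2·1 = 2 ≡ 2 (mod 9).
    Then x = 2 + 10·2 = 22, valid modulo lcm(10, 18) = 90: x ≡ 22 (mod 90).
  Combine with x ≡ 4 (mod 9): gcd(90, 9) = 9; 4 - 22 = -18, which IS divisible by 9, so compatible.
    Write x = 22 + 90·t and substitute into x ≡ 4 (mod 9): 90·t ≡ 4 − 22 = -18 (mod 9).
    Divide the congruence (and modulus) by g = 9: 10·t ≡ -2 (mod 1).
    Modulo 1 every t works; take t = 0.
    Then x = 22 + 90·0 = 22, valid modulo lcm(90, 9) = 90: x ≡ 22 (mod 90).
Verify: 22 mod 10 = 2, 22 mod 18 = 4, 22 mod 9 = 4.

x ≡ 22 (mod 90).


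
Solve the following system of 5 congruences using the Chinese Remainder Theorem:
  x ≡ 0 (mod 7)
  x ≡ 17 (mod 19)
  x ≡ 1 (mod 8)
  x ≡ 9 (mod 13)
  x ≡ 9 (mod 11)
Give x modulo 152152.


Product of moduli M = 7 · 19 · 8 · 13 · 11 = 152152.
Merge one congruence at a time:
  Start: x ≡ 0 (mod 7).
  Combine with x ≡ 17 (mod 19); new modulus lcm = 133.
    Write x = 0 + 7·t and substitute into x ≡ 17 (mod 19): 7·t ≡ 17 − 0 = 17 (mod 19).
    The inverse of 7 mod 19 is 11 (since 7·11 = 77 = 4·19 + 1), so t ≡ 11·17 = 187 ≡ 16 (mod 19).
    Then x = 0 + 7·16 = 112, valid modulo lcm(7, 19) = 133: x ≡ 112 (mod 133).
  Combine with x ≡ 1 (mod 8); new modulus lcm = 1064.
    Write x = 112 + 133·t and substitute into x ≡ 1 (mod 8): 133·t ≡ 1 − 112 = -111 (mod 8).
    Reduce coefficients mod 8: 5·t ≡ 1 (mod 8).
    The inverse of 5 mod 8 is 5 (since 5·5 = 25 = 3·8 + 1), so t ≡ 5·1 = 5 ≡ 5 (mod 8).
    Then x = 112 + 133·5 = 777, valid modulo lcm(133, 8) = 1064: x ≡ 777 (mod 1064).
  Combine with x ≡ 9 (mod 13); new modulus lcm = 13832.
    Write x = 777 + 1064·t and substitute into x ≡ 9 (mod 13): 1064·t ≡ 9 − 777 = -768 (mod 13).
    Reduce coefficients mod 13: 11·t ≡ 12 (mod 13).
    The inverse of 11 mod 13 is 6 (since 11·6 = 66 = 5·13 + 1), so t ≡ 6·12 = 72 ≡ 7 (mod 13).
    Then x = 777 + 1064·7 = 8225, valid modulo lcm(1064, 13) = 13832: x ≡ 8225 (mod 13832).
  Combine with x ≡ 9 (mod 11); new modulus lcm = 152152.
    Write x = 8225 + 13832·t and substitute into x ≡ 9 (mod 11): 13832·t ≡ 9 − 8225 = -8216 (mod 11).
    Reduce coefficients mod 11: 5·t ≡ 1 (mod 11).
    The inverse of 5 mod 11 is 9 (since 5·9 = 45 = 4·11 + 1), so t ≡ 9·1 = 9 ≡ 9 (mod 11).
    Then x = 8225 + 13832·9 = 132713, valid modulo lcm(13832, 11) = 152152: x ≡ 132713 (mod 152152).
Verify against each original: 132713 mod 7 = 0, 132713 mod 19 = 17, 132713 mod 8 = 1, 132713 mod 13 = 9, 132713 mod 11 = 9.

x ≡ 132713 (mod 152152).


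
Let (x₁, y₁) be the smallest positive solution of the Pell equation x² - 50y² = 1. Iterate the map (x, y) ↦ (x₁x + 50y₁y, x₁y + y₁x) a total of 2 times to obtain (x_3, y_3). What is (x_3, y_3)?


Step 1: Find the fundamental solution (x₁, y₁) of x² - 50y² = 1.
  Expand √50 as a continued fraction. a₀ = ⌊√50⌋ = 7; iterate m_{k+1} = d_k·a_k − m_k, d_{k+1} = (50 − m_{k+1}²)/d_k, a_{k+1} = ⌊(a₀ + m_{k+1})/d_{k+1}⌋ (starting m₀ = 0, d₀ = 1), with convergents p_k = a_k·p_{k-1} + p_{k-2}, q_k = a_k·q_{k-1} + q_{k-2} (p₋₁ = 1, q₋₁ = 0):
  k = 0: a₀ = 7; p₀/q₀ = 7/1; p₀² − 50·q₀² = 49 − 50 = -1.
  k = 1: m = 7, d = 1, a = ⌊(7 + 7)/1⌋ = 14; p/q = (14·7 + 1)/(14·1 + 0) = 99/14; p² − 50·q² = 9801 − 9800 = 1.
  The first convergent with p² − 50·q² = 1 gives the fundamental solution (x₁, y₁) = (99, 14).
Step 2: Apply the recurrence (x_{n+1}, y_{n+1}) = (x₁x_n + 50y₁y_n, x₁y_n + y₁x_n) repeatedly.
  From (x_1, y_1) = (99, 14): x_2 = 99·99 + 50·14·14 = 19601; y_2 = 99·14 + 14·99 = 2772.
  From (x_2, y_2) = (19601, 2772): x_3 = 99·19601 + 50·14·2772 = 3880899; y_3 = 99·2772 + 14·19601 = 548842.
Step 3: Verify x_3² - 50·y_3² = 15061377048201 - 15061377048200 = 1 (should be 1). ✓

(x_1, y_1) = (99, 14); (x_3, y_3) = (3880899, 548842).


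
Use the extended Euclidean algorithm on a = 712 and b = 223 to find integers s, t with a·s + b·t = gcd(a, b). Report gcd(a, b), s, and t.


Euclidean algorithm on (712, 223) — divide until remainder is 0:
  712 = 3 · 223 + 43
  223 = 5 · 43 + 8
  43 = 5 · 8 + 3
  8 = 2 · 3 + 2
  3 = 1 · 2 + 1
  2 = 2 · 1 + 0
gcd(712, 223) = 1.
Track Bezout coefficients alongside the remainders: start with r₀ = 712 = a·1 + b·0 (s = 1, t = 0) and r₁ = 223 = a·0 + b·1 (s = 0, t = 1); each new remainder r_{k+1} = r_{k-1} − q_k·r_k inherits s_{k+1} = s_{k-1} − q_k·s_k, t_{k+1} = t_{k-1} − q_k·t_k, so r_k = a·s_k + b·t_k at every step:
  q = 3: r = 43, s = 1 − 3·0 = 1, t = 0 − 3·1 = -3  (check: 712·1 + 223·(-3) = 43)
  q = 5: r = 8, s = 0 − 5·1 = -5, t = 1 − 5·(-3) = 16  (check: 712·(-5) + 223·16 = 8)
  q = 5: r = 3, s = 1 − 5·(-5) = 26, t = -3 − 5·16 = -83  (check: 712·26 + 223·(-83) = 3)
  q = 2: r = 2, s = -5 − 2·26 = -57, t = 16 − 2·(-83) = 182  (check: 712·(-57) + 223·182 = 2)
  q = 1: r = 1, s = 26 − 1·(-57) = 83, t = -83 − 1·182 = -265  (check: 712·83 + 223·(-265) = 1)
The row with r = 1 (the gcd) gives the Bezout coefficients s = 83, t = -265.
Result: 712 · (83) + 223 · (-265) = 1.

gcd(712, 223) = 1; s = 83, t = -265 (check: 712·83 + 223·(-265) = 1).


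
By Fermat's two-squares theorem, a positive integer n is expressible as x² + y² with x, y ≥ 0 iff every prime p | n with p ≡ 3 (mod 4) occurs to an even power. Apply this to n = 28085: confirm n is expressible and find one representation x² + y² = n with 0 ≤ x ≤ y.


Step 1: Factor n = 28085 = 5 · 41 · 137.
Step 2: Check the mod-4 condition on each prime factor: 5 ≡ 1 (mod 4), exponent 1; 41 ≡ 1 (mod 4), exponent 1; 137 ≡ 1 (mod 4), exponent 1.
All primes ≡ 3 (mod 4) appear to even exponent (or don't appear), so by the two-squares theorem n IS expressible as a sum of two squares.
Step 3: Build a representation. Here n = 5 · 41 · 137 is a product of primes ≡ 1 (mod 4). Each prime p ≡ 1 (mod 4) is itself a sum of two squares; find a² by testing p − a² for a perfect square:
  5: 5 − 1² = 4 = 2² ⇒ 5 = 1² + 2².
  41: 41 − 1² = 40, 41 − 2² = 37, 41 − 3² = 32, 41 − 4² = 25 = 5² ⇒ 41 = 4² + 5².
  137: 137 − 1² = 136, 137 − 2² = 133, 137 − 3² = 128, 137 − 4² = 121 = 11² ⇒ 137 = 4² + 11².
  Combine using the Brahmagupta–Fibonacci identity (a² + b²)(c² + d²) = (ac − bd)² + (ad + bc)² = (ac + bd)² + (ad − bc)²:
  5 · 41 = 205: from (1² + 2²)(4² + 5²), take (1·4 − 2·5, 1·5 + 2·4) = (4 − 10, 5 + 8) = (-6, 13); dropping signs (only squares matter) gives (6, 13); check 6² + 13² = 36 + 169 = 205 ✓.
  205 · 137 = 28085: from (6² + 13²)(4² + 11²), take (6·4 − 13·11, 6·11 + 13·4) = (24 − 143, 66 + 52) = (-119, 118); dropping signs (only squares matter) gives (119, 118); check 119² + 118² = 14161 + 13924 = 28085 ✓.
Step 4: Order so x ≤ y and verify: 118² + 119² = 13924 + 14161 = 28085 = n. ✓

n = 28085 = 118² + 119² (one valid representation with x ≤ y).


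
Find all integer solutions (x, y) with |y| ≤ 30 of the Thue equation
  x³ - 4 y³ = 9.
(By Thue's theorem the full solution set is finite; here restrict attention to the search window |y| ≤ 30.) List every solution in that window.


The equation is x³ - 4y³ = 9. For fixed y, x³ = 4·y³ + 9, so a solution requires the RHS to be a perfect cube.
Strategy: iterate y from -30 to 30, compute RHS = 4·y³ + 9, and check whether it is a (positive or negative) perfect cube.
Check small values of y:
  y = 0: RHS = 9 is not a perfect cube.
  y = 1: RHS = 13 is not a perfect cube.
  y = -1: RHS = 5 is not a perfect cube.
  y = 2: RHS = 41 is not a perfect cube.
  y = -2: RHS = -23 is not a perfect cube.
  y = 3: RHS = 117 is not a perfect cube.
  y = -3: RHS = -99 is not a perfect cube.
Continuing the search up to |y| = 30 finds no solutions either.
No (x, y) in the scanned range satisfies the equation.

No integer solutions with |y| ≤ 30.


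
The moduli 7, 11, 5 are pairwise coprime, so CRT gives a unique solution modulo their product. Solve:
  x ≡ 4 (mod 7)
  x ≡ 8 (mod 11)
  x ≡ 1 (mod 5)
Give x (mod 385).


Moduli 7, 11, 5 are pairwise coprime; by CRT there is a unique solution modulo M = 7 · 11 · 5 = 385.
Solve pairwise, accumulating the modulus:
  Start with x ≡ 4 (mod 7).
  Combine with x ≡ 8 (mod 11): since gcd(7, 11) = 1, we get a unique residue mod 77.
    Write x = 4 + 7·t and substitute into x ≡ 8 (mod 11): 7·t ≡ 8 − 4 = 4 (mod 11).
    The inverse of 7 mod 11 is 8 (since 7·8 = 56 = 5·11 + 1), so t ≡ 8·4 = 32 ≡ 10 (mod 11).
    Then x = 4 + 7·10 = 74, valid modulo lcm(7, 11) = 77: x ≡ 74 (mod 77).
  Combine with x ≡ 1 (mod 5): since gcd(77, 5) = 1, we get a unique residue mod 385.
    Write x = 74 + 77·t and substitute into x ≡ 1 (mod 5): 77·t ≡ 1 − 74 = -73 (mod 5).
    Reduce coefficients mod 5: 2·t ≡ 2 (mod 5).
    The inverse of 2 mod 5 is 3 (since 2·3 = 6 = 1·5 + 1), so t ≡ 3·2 = 6 ≡ 1 (mod 5).
    Then x = 74 + 77·1 = 151, valid modulo lcm(77, 5) = 385: x ≡ 151 (mod 385).
Verify: 151 mod 7 = 4 ✓, 151 mod 11 = 8 ✓, 151 mod 5 = 1 ✓.

x ≡ 151 (mod 385).


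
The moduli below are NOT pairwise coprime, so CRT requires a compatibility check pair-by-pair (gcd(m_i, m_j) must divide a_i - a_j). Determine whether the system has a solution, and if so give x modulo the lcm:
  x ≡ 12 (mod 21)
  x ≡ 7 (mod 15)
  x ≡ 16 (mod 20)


Moduli 21, 15, 20 are not pairwise coprime, so CRT works modulo lcm(m_i) when all pairwise compatibility conditions hold.
Pairwise compatibility: gcd(m_i, m_j) must divide a_i - a_j for every pair.
Merge one congruence at a time:
  Start: x ≡ 12 (mod 21).
  Combine with x ≡ 7 (mod 15): gcd(21, 15) = 3, and 7 - 12 = -5 is NOT divisible by 3.
    ⇒ system is inconsistent (no integer solution).

No solution (the system is inconsistent).


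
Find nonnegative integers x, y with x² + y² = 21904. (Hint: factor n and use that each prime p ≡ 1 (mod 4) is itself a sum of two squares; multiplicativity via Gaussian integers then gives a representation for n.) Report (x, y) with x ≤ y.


Step 1: Factor n = 21904 = 2^4 · 37^2.
Step 2: Check the mod-4 condition on each prime factor: 2 = 2 (special); 37 ≡ 1 (mod 4), exponent 2.
All primes ≡ 3 (mod 4) appear to even exponent (or don't appear), so by the two-squares theorem n IS expressible as a sum of two squares.
Step 3: Build a representation. Group n = k² · m with k = 4 and m = 37 · 37 = 1369 (a product of primes ≡ 1 (mod 4)); a representation of m scales to one of n via (k·x)² + (k·y)² = k²(x² + y²). Each prime p ≡ 1 (mod 4) is itself a sum of two squares; find a² by testing p − a² for a perfect square:
  37: 37 − 1² = 36 = 6² ⇒ 37 = 1² + 6².
  Combine using the Brahmagupta–Fibonacci identity (a² + b²)(c² + d²) = (ac − bd)² + (ad + bc)² = (ac + bd)² + (ad − bc)²:
  37 · 37 = 1369: from (1² + 6²)(1² + 6²), take (1·1 − 6·6, 1·6 + 6·1) = (1 − 36, 6 + 6) = (-35, 12); dropping signs (only squares matter) gives (35, 12); check 35² + 12² = 1225 + 144 = 1369 ✓.
  Scale by k = 4: (4·35, 4·12) = (140, 48).
Step 4: Order so x ≤ y and verify: 48² + 140² = 2304 + 19600 = 21904 = n. ✓

n = 21904 = 48² + 140² (one valid representation with x ≤ y).


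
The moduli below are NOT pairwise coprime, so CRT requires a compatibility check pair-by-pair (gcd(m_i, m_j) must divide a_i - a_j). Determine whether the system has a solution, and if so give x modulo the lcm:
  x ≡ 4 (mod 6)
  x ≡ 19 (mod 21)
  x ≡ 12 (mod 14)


Moduli 6, 21, 14 are not pairwise coprime, so CRT works modulo lcm(m_i) when all pairwise compatibility conditions hold.
Pairwise compatibility: gcd(m_i, m_j) must divide a_i - a_j for every pair.
Merge one congruence at a time:
  Start: x ≡ 4 (mod 6).
  Combine with x ≡ 19 (mod 21): gcd(6, 21) = 3; 19 - 4 = 15, which IS divisible by 3, so compatible.
    Write x = 4 + 6·t and substitute into x ≡ 19 (mod 21): 6·t ≡ 19 − 4 = 15 (mod 21).
    Divide the congruence (and modulus) by g = 3: 2·t ≡ 5 (mod 7).
    The inverse of 2 mod 7 is 4 (since 2·4 = 8 = 1·7 + 1), so t ≡ 4·5 = 20 ≡ 6 (mod 7).
    Then x = 4 + 6·6 = 40, valid modulo lcm(6, 21) = 42: x ≡ 40 (mod 42).
  Combine with x ≡ 12 (mod 14): gcd(42, 14) = 14; 12 - 40 = -28, which IS divisible by 14, so compatible.
    Write x = 40 + 42·t and substitute into x ≡ 12 (mod 14): 42·t ≡ 12 − 40 = -28 (mod 14).
    Divide the congruence (and modulus) by g = 14: 3·t ≡ -2 (mod 1).
    Modulo 1 every t works; take t = 0.
    Then x = 40 + 42·0 = 40, valid modulo lcm(42, 14) = 42: x ≡ 40 (mod 42).
Verify: 40 mod 6 = 4, 40 mod 21 = 19, 40 mod 14 = 12.

x ≡ 40 (mod 42).


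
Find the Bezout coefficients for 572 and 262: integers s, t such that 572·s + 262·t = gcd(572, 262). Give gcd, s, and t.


Euclidean algorithm on (572, 262) — divide until remainder is 0:
  572 = 2 · 262 + 48
  262 = 5 · 48 + 22
  48 = 2 · 22 + 4
  22 = 5 · 4 + 2
  4 = 2 · 2 + 0
gcd(572, 262) = 2.
Track Bezout coefficients alongside the remainders: start with r₀ = 572 = a·1 + b·0 (s = 1, t = 0) and r₁ = 262 = a·0 + b·1 (s = 0, t = 1); each new remainder r_{k+1} = r_{k-1} − q_k·r_k inherits s_{k+1} = s_{k-1} − q_k·s_k, t_{k+1} = t_{k-1} − q_k·t_k, so r_k = a·s_k + b·t_k at every step:
  q = 2: r = 48, s = 1 − 2·0 = 1, t = 0 − 2·1 = -2  (check: 572·1 + 262·(-2) = 48)
  q = 5: r = 22, s = 0 − 5·1 = -5, t = 1 − 5·(-2) = 11  (check: 572·(-5) + 262·11 = 22)
  q = 2: r = 4, s = 1 − 2·(-5) = 11, t = -2 − 2·11 = -24  (check: 572·11 + 262·(-24) = 4)
  q = 5: r = 2, s = -5 − 5·11 = -60, t = 11 − 5·(-24) = 131  (check: 572·(-60) + 262·131 = 2)
The row with r = 2 (the gcd) gives the Bezout coefficients s = -60, t = 131.
Result: 572 · (-60) + 262 · (131) = 2.

gcd(572, 262) = 2; s = -60, t = 131 (check: 572·(-60) + 262·131 = 2).


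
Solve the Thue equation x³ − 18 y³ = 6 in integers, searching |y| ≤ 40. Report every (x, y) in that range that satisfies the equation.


The equation is x³ - 18y³ = 6. For fixed y, x³ = 18·y³ + 6, so a solution requires the RHS to be a perfect cube.
Strategy: iterate y from -40 to 40, compute RHS = 18·y³ + 6, and check whether it is a (positive or negative) perfect cube.
Check small values of y:
  y = 0: RHS = 6 is not a perfect cube.
  y = 1: RHS = 24 is not a perfect cube.
  y = -1: RHS = -12 is not a perfect cube.
  y = 2: RHS = 150 is not a perfect cube.
  y = -2: RHS = -138 is not a perfect cube.
  y = 3: RHS = 492 is not a perfect cube.
  y = -3: RHS = -480 is not a perfect cube.
Continuing the search up to |y| = 40 finds no solutions either.
No (x, y) in the scanned range satisfies the equation.

No integer solutions with |y| ≤ 40.


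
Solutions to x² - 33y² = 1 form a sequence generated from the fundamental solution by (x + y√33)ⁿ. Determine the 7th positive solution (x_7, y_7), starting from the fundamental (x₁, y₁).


Step 1: Find the fundamental solution (x₁, y₁) of x² - 33y² = 1.
  Expand √33 as a continued fraction. a₀ = ⌊√33⌋ = 5; iterate m_{k+1} = d_k·a_k − m_k, d_{k+1} = (33 − m_{k+1}²)/d_k, a_{k+1} = ⌊(a₀ + m_{k+1})/d_{k+1}⌋ (starting m₀ = 0, d₀ = 1), with convergents p_k = a_k·p_{k-1} + p_{k-2}, q_k = a_k·q_{k-1} + q_{k-2} (p₋₁ = 1, q₋₁ = 0):
  k = 0: a₀ = 5; p₀/q₀ = 5/1; p₀² − 33·q₀² = 25 − 33 = -8.
  k = 1: m = 5, d = 8, a = ⌊(5 + 5)/8⌋ = 1; p/q = (1·5 + 1)/(1·1 + 0) = 6/1; p² − 33·q² = 36 − 33 = 3.
  k = 2: m = 3, d = 3, a = ⌊(5 + 3)/3⌋ = 2; p/q = (2·6 + 5)/(2·1 + 1) = 17/3; p² − 33·q² = 289 − 297 = -8.
  k = 3: m = 3, d = 8, a = ⌊(5 + 3)/8⌋ = 1; p/q = (1·17 + 6)/(1·3 + 1) = 23/4; p² − 33·q² = 529 − 528 = 1.
  The first convergent with p² − 33·q² = 1 gives the fundamental solution (x₁, y₁) = (23, 4).
Step 2: Apply the recurrence (x_{n+1}, y_{n+1}) = (x₁x_n + 33y₁y_n, x₁y_n + y₁x_n) repeatedly.
  From (x_1, y_1) = (23, 4): x_2 = 23·23 + 33·4·4 = 1057; y_2 = 23·4 + 4·23 = 184.
  From (x_2, y_2) = (1057, 184): x_3 = 23·1057 + 33·4·184 = 48599; y_3 = 23·184 + 4·1057 = 8460.
  From (x_3, y_3) = (48599, 8460): x_4 = 23·48599 + 33·4·8460 = 2234497; y_4 = 23·8460 + 4·48599 = 388976.
  From (x_4, y_4) = (2234497, 388976): x_5 = 23·2234497 + 33·4·388976 = 102738263; y_5 = 23·388976 + 4·2234497 = 17884436.
  From (x_5, y_5) = (102738263, 17884436): x_6 = 23·102738263 + 33·4·17884436 = 4723725601; y_6 = 23·17884436 + 4·102738263 = 822295080.
  From (x_6, y_6) = (4723725601, 822295080): x_7 = 23·4723725601 + 33·4·822295080 = 217188639383; y_7 = 23·822295080 + 4·4723725601 = 37807689244.
Step 3: Verify x_7² - 33·y_7² = 47170905077038818620689 - 47170905077038818620688 = 1 (should be 1). ✓

(x_1, y_1) = (23, 4); (x_7, y_7) = (217188639383, 37807689244).


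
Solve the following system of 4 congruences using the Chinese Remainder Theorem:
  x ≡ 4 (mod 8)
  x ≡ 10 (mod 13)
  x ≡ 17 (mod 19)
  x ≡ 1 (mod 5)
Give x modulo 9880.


Product of moduli M = 8 · 13 · 19 · 5 = 9880.
Merge one congruence at a time:
  Start: x ≡ 4 (mod 8).
  Combine with x ≡ 10 (mod 13); new modulus lcm = 104.
    Write x = 4 + 8·t and substitute into x ≡ 10 (mod 13): 8·t ≡ 10 − 4 = 6 (mod 13).
    The inverse of 8 mod 13 is 5 (since 8·5 = 40 = 3·13 + 1), so t ≡ 5·6 = 30 ≡ 4 (mod 13).
    Then x = 4 + 8·4 = 36, valid modulo lcm(8, 13) = 104: x ≡ 36 (mod 104).
  Combine with x ≡ 17 (mod 19); new modulus lcm = 1976.
    Write x = 36 + 104·t and substitute into x ≡ 17 (mod 19): 104·t ≡ 17 − 36 = -19 (mod 19).
    Reduce coefficients mod 19: 9·t ≡ 0 (mod 19).
    The inverse of 9 mod 19 is 17 (since 9·17 = 153 = 8·19 + 1), so t ≡ 17·0 = 0 ≡ 0 (mod 19).
    Then x = 36 + 104·0 = 36, valid modulo lcm(104, 19) = 1976: x ≡ 36 (mod 1976).
  Combine with x ≡ 1 (mod 5); new modulus lcm = 9880.
    Write x = 36 + 1976·t and substitute into x ≡ 1 (mod 5): 1976·t ≡ 1 − 36 = -35 (mod 5).
    Reduce coefficients mod 5: 1·t ≡ 0 (mod 5).
    So t ≡ 0 (mod 5).
    Then x = 36 + 1976·0 = 36, valid modulo lcm(1976, 5) = 9880: x ≡ 36 (mod 9880).
Verify against each original: 36 mod 8 = 4, 36 mod 13 = 10, 36 mod 19 = 17, 36 mod 5 = 1.

x ≡ 36 (mod 9880).


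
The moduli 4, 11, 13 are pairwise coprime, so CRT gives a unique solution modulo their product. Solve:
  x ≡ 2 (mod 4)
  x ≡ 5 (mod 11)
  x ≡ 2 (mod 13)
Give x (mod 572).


Moduli 4, 11, 13 are pairwise coprime; by CRT there is a unique solution modulo M = 4 · 11 · 13 = 572.
Solve pairwise, accumulating the modulus:
  Start with x ≡ 2 (mod 4).
  Combine with x ≡ 5 (mod 11): since gcd(4, 11) = 1, we get a unique residue mod 44.
    Write x = 2 + 4·t and substitute into x ≡ 5 (mod 11): 4·t ≡ 5 − 2 = 3 (mod 11).
    The inverse of 4 mod 11 is 3 (since 4·3 = 12 = 1·11 + 1), so t ≡ 3·3 = 9 ≡ 9 (mod 11).
    Then x = 2 + 4·9 = 38, valid modulo lcm(4, 11) = 44: x ≡ 38 (mod 44).
  Combine with x ≡ 2 (mod 13): since gcd(44, 13) = 1, we get a unique residue mod 572.
    Write x = 38 + 44·t and substitute into x ≡ 2 (mod 13): 44·t ≡ 2 − 38 = -36 (mod 13).
    Reduce coefficients mod 13: 5·t ≡ 3 (mod 13).
    The inverse of 5 mod 13 is 8 (since 5·8 = 40 = 3·13 + 1), so t ≡ 8·3 = 24 ≡ 11 (mod 13).
    Then x = 38 + 44·11 = 522, valid modulo lcm(44, 13) = 572: x ≡ 522 (mod 572).
Verify: 522 mod 4 = 2 ✓, 522 mod 11 = 5 ✓, 522 mod 13 = 2 ✓.

x ≡ 522 (mod 572).


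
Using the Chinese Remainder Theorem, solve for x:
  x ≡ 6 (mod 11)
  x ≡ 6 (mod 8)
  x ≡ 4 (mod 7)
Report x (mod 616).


Moduli 11, 8, 7 are pairwise coprime; by CRT there is a unique solution modulo M = 11 · 8 · 7 = 616.
Solve pairwise, accumulating the modulus:
  Start with x ≡ 6 (mod 11).
  Combine with x ≡ 6 (mod 8): since gcd(11, 8) = 1, we get a unique residue mod 88.
    Write x = 6 + 11·t and substitute into x ≡ 6 (mod 8): 11·t ≡ 6 − 6 = 0 (mod 8).
    Reduce coefficients mod 8: 3·t ≡ 0 (mod 8).
    The inverse of 3 mod 8 is 3 (since 3·3 = 9 = 1·8 + 1), so t ≡ 3·0 = 0 ≡ 0 (mod 8).
    Then x = 6 + 11·0 = 6, valid modulo lcm(11, 8) = 88: x ≡ 6 (mod 88).
  Combine with x ≡ 4 (mod 7): since gcd(88, 7) = 1, we get a unique residue mod 616.
    Write x = 6 + 88·t and substitute into x ≡ 4 (mod 7): 88·t ≡ 4 − 6 = -2 (mod 7).
    Reduce coefficients mod 7: 4·t ≡ 5 (mod 7).
    The inverse of 4 mod 7 is 2 (since 4·2 = 8 = 1·7 + 1), so t ≡ 2·5 = 10 ≡ 3 (mod 7).
    Then x = 6 + 88·3 = 270, valid modulo lcm(88, 7) = 616: x ≡ 270 (mod 616).
Verify: 270 mod 11 = 6 ✓, 270 mod 8 = 6 ✓, 270 mod 7 = 4 ✓.

x ≡ 270 (mod 616).


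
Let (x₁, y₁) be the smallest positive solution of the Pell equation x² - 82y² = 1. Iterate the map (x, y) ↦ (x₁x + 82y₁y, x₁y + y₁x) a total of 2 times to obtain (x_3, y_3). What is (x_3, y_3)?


Step 1: Find the fundamental solution (x₁, y₁) of x² - 82y² = 1.
  Expand √82 as a continued fraction. a₀ = ⌊√82⌋ = 9; iterate m_{k+1} = d_k·a_k − m_k, d_{k+1} = (82 − m_{k+1}²)/d_k, a_{k+1} = ⌊(a₀ + m_{k+1})/d_{k+1}⌋ (starting m₀ = 0, d₀ = 1), with convergents p_k = a_k·p_{k-1} + p_{k-2}, q_k = a_k·q_{k-1} + q_{k-2} (p₋₁ = 1, q₋₁ = 0):
  k = 0: a₀ = 9; p₀/q₀ = 9/1; p₀² − 82·q₀² = 81 − 82 = -1.
  k = 1: m = 9, d = 1, a = ⌊(9 + 9)/1⌋ = 18; p/q = (18·9 + 1)/(18·1 + 0) = 163/18; p² − 82·q² = 26569 − 26568 = 1.
  The first convergent with p² − 82·q² = 1 gives the fundamental solution (x₁, y₁) = (163, 18).
Step 2: Apply the recurrence (x_{n+1}, y_{n+1}) = (x₁x_n + 82y₁y_n, x₁y_n + y₁x_n) repeatedly.
  From (x_1, y_1) = (163, 18): x_2 = 163·163 + 82·18·18 = 53137; y_2 = 163·18 + 18·163 = 5868.
  From (x_2, y_2) = (53137, 5868): x_3 = 163·53137 + 82·18·5868 = 17322499; y_3 = 163·5868 + 18·53137 = 1912950.
Step 3: Verify x_3² - 82·y_3² = 300068971605001 - 300068971605000 = 1 (should be 1). ✓

(x_1, y_1) = (163, 18); (x_3, y_3) = (17322499, 1912950).


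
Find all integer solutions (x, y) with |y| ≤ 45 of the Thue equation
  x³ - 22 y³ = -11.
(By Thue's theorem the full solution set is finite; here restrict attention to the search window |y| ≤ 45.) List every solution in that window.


The equation is x³ - 22y³ = -11. For fixed y, x³ = 22·y³ − 11, so a solution requires the RHS to be a perfect cube.
Strategy: iterate y from -45 to 45, compute RHS = 22·y³ − 11, and check whether it is a (positive or negative) perfect cube.
Check small values of y:
  y = 0: RHS = -11 is not a perfect cube.
  y = 1: RHS = 11 is not a perfect cube.
  y = -1: RHS = -33 is not a perfect cube.
  y = 2: RHS = 165 is not a perfect cube.
  y = -2: RHS = -187 is not a perfect cube.
  y = 3: RHS = 583 is not a perfect cube.
  y = -3: RHS = -605 is not a perfect cube.
Continuing the search up to |y| = 45 finds no solutions either.
No (x, y) in the scanned range satisfies the equation.

No integer solutions with |y| ≤ 45.


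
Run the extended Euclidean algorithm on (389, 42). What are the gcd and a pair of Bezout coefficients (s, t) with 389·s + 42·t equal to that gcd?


Euclidean algorithm on (389, 42) — divide until remainder is 0:
  389 = 9 · 42 + 11
  42 = 3 · 11 + 9
  11 = 1 · 9 + 2
  9 = 4 · 2 + 1
  2 = 2 · 1 + 0
gcd(389, 42) = 1.
Track Bezout coefficients alongside the remainders: start with r₀ = 389 = a·1 + b·0 (s = 1, t = 0) and r₁ = 42 = a·0 + b·1 (s = 0, t = 1); each new remainder r_{k+1} = r_{k-1} − q_k·r_k inherits s_{k+1} = s_{k-1} − q_k·s_k, t_{k+1} = t_{k-1} − q_k·t_k, so r_k = a·s_k + b·t_k at every step:
  q = 9: r = 11, s = 1 − 9·0 = 1, t = 0 − 9·1 = -9  (check: 389·1 + 42·(-9) = 11)
  q = 3: r = 9, s = 0 − 3·1 = -3, t = 1 − 3·(-9) = 28  (check: 389·(-3) + 42·28 = 9)
  q = 1: r = 2, s = 1 − 1·(-3) = 4, t = -9 − 1·28 = -37  (check: 389·4 + 42·(-37) = 2)
  q = 4: r = 1, s = -3 − 4·4 = -19, t = 28 − 4·(-37) = 176  (check: 389·(-19) + 42·176 = 1)
The row with r = 1 (the gcd) gives the Bezout coefficients s = -19, t = 176.
Result: 389 · (-19) + 42 · (176) = 1.

gcd(389, 42) = 1; s = -19, t = 176 (check: 389·(-19) + 42·176 = 1).


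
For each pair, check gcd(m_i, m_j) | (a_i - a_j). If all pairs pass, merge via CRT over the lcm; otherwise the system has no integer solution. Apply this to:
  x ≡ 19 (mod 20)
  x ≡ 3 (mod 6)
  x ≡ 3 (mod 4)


Moduli 20, 6, 4 are not pairwise coprime, so CRT works modulo lcm(m_i) when all pairwise compatibility conditions hold.
Pairwise compatibility: gcd(m_i, m_j) must divide a_i - a_j for every pair.
Merge one congruence at a time:
  Start: x ≡ 19 (mod 20).
  Combine with x ≡ 3 (mod 6): gcd(20, 6) = 2; 3 - 19 = -16, which IS divisible by 2, so compatible.
    Write x = 19 + 20·t and substitute into x ≡ 3 (mod 6): 20·t ≡ 3 − 19 = -16 (mod 6).
    Divide the congruence (and modulus) by g = 2: 10·t ≡ -8 (mod 3).
    Reduce coefficients mod 3: 1·t ≡ 1 (mod 3).
    So t ≡ 1 (mod 3).
    Then x = 19 + 20·1 = 39, valid modulo lcm(20, 6) = 60: x ≡ 39 (mod 60).
  Combine with x ≡ 3 (mod 4): gcd(60, 4) = 4; 3 - 39 = -36, which IS divisible by 4, so compatible.
    Write x = 39 + 60·t and substitute into x ≡ 3 (mod 4): 60·t ≡ 3 − 39 = -36 (mod 4).
    Divide the congruence (and modulus) by g = 4: 15·t ≡ -9 (mod 1).
    Modulo 1 every t works; take t = 0.
    Then x = 39 + 60·0 = 39, valid modulo lcm(60, 4) = 60: x ≡ 39 (mod 60).
Verify: 39 mod 20 = 19, 39 mod 6 = 3, 39 mod 4 = 3.

x ≡ 39 (mod 60).


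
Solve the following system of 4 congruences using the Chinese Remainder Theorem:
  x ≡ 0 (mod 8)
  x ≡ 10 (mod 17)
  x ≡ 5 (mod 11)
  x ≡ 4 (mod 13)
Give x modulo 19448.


Product of moduli M = 8 · 17 · 11 · 13 = 19448.
Merge one congruence at a time:
  Start: x ≡ 0 (mod 8).
  Combine with x ≡ 10 (mod 17); new modulus lcm = 136.
    Write x = 0 + 8·t and substitute into x ≡ 10 (mod 17): 8·t ≡ 10 − 0 = 10 (mod 17).
    The inverse of 8 mod 17 is 15 (since 8·15 = 120 = 7·17 + 1), so t ≡ 15·10 = 150 ≡ 14 (mod 17).
    Then x = 0 + 8·14 = 112, valid modulo lcm(8, 17) = 136: x ≡ 112 (mod 136).
  Combine with x ≡ 5 (mod 11); new modulus lcm = 1496.
    Write x = 112 + 136·t and substitute into x ≡ 5 (mod 11): 136·t ≡ 5 − 112 = -107 (mod 11).
    Reduce coefficients mod 11: 4·t ≡ 3 (mod 11).
    The inverse of 4 mod 11 is 3 (since 4·3 = 12 = 1·11 + 1), so t ≡ 3·3 = 9 ≡ 9 (mod 11).
    Then x = 112 + 136·9 = 1336, valid modulo lcm(136, 11) = 1496: x ≡ 1336 (mod 1496).
  Combine with x ≡ 4 (mod 13); new modulus lcm = 19448.
    Write x = 1336 + 1496·t and substitute into x ≡ 4 (mod 13): 1496·t ≡ 4 − 1336 = -1332 (mod 13).
    Reduce coefficients mod 13: 1·t ≡ 7 (mod 13).
    So t ≡ 7 (mod 13).
    Then x = 1336 + 1496·7 = 11808, valid modulo lcm(1496, 13) = 19448: x ≡ 11808 (mod 19448).
Verify against each original: 11808 mod 8 = 0, 11808 mod 17 = 10, 11808 mod 11 = 5, 11808 mod 13 = 4.

x ≡ 11808 (mod 19448).


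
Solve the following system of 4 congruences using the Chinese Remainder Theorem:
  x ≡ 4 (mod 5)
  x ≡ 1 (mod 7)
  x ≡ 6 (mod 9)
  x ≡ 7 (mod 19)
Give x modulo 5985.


Product of moduli M = 5 · 7 · 9 · 19 = 5985.
Merge one congruence at a time:
  Start: x ≡ 4 (mod 5).
  Combine with x ≡ 1 (mod 7); new modulus lcm = 35.
    Write x = 4 + 5·t and substitute into x ≡ 1 (mod 7): 5·t ≡ 1 − 4 = -3 (mod 7).
    Reduce coefficients mod 7: 5·t ≡ 4 (mod 7).
    The inverse of 5 mod 7 is 3 (since 5·3 = 15 = 2·7 + 1), so t ≡ 3·4 = 12 ≡ 5 (mod 7).
    Then x = 4 + 5·5 = 29, valid modulo lcm(5, 7) = 35: x ≡ 29 (mod 35).
  Combine with x ≡ 6 (mod 9); new modulus lcm = 315.
    Write x = 29 + 35·t and substitute into x ≡ 6 (mod 9): 35·t ≡ 6 − 29 = -23 (mod 9).
    Reduce coefficients mod 9: 8·t ≡ 4 (mod 9).
    The inverse of 8 mod 9 is 8 (since 8·8 = 64 = 7·9 + 1), so t ≡ 8·4 = 32 ≡ 5 (mod 9).
    Then x = 29 + 35·5 = 204, valid modulo lcm(35, 9) = 315: x ≡ 204 (mod 315).
  Combine with x ≡ 7 (mod 19); new modulus lcm = 5985.
    Write x = 204 + 315·t and substitute into x ≡ 7 (mod 19): 315·t ≡ 7 − 204 = -197 (mod 19).
    Reduce coefficients mod 19: 11·t ≡ 12 (mod 19).
    The inverse of 11 mod 19 is 7 (since 11·7 = 77 = 4·19 + 1), so t ≡ 7·12 = 84 ≡ 8 (mod 19).
    Then x = 204 + 315·8 = 2724, valid modulo lcm(315, 19) = 5985: x ≡ 2724 (mod 5985).
Verify against each original: 2724 mod 5 = 4, 2724 mod 7 = 1, 2724 mod 9 = 6, 2724 mod 19 = 7.

x ≡ 2724 (mod 5985).


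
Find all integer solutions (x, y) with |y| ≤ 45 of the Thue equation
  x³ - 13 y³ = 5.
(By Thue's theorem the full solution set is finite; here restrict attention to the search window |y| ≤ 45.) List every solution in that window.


The equation is x³ - 13y³ = 5. For fixed y, x³ = 13·y³ + 5, so a solution requires the RHS to be a perfect cube.
Strategy: iterate y from -45 to 45, compute RHS = 13·y³ + 5, and check whether it is a (positive or negative) perfect cube.
Check small values of y:
  y = 0: RHS = 5 is not a perfect cube.
  y = 1: RHS = 18 is not a perfect cube.
  y = -1: RHS = -8 = (-2)³ ⇒ x = -2 works.
  y = 2: RHS = 109 is not a perfect cube.
  y = -2: RHS = -99 is not a perfect cube.
  y = 3: RHS = 356 is not a perfect cube.
  y = -3: RHS = -346 is not a perfect cube.
Continuing the search up to |y| = 45 finds no further solutions beyond those listed.
Collected solutions: (-2, -1).

Solutions (with |y| ≤ 45): (-2, -1).


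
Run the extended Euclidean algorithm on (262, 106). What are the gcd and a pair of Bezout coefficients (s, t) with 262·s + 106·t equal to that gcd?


Euclidean algorithm on (262, 106) — divide until remainder is 0:
  262 = 2 · 106 + 50
  106 = 2 · 50 + 6
  50 = 8 · 6 + 2
  6 = 3 · 2 + 0
gcd(262, 106) = 2.
Track Bezout coefficients alongside the remainders: start with r₀ = 262 = a·1 + b·0 (s = 1, t = 0) and r₁ = 106 = a·0 + b·1 (s = 0, t = 1); each new remainder r_{k+1} = r_{k-1} − q_k·r_k inherits s_{k+1} = s_{k-1} − q_k·s_k, t_{k+1} = t_{k-1} − q_k·t_k, so r_k = a·s_k + b·t_k at every step:
  q = 2: r = 50, s = 1 − 2·0 = 1, t = 0 − 2·1 = -2  (check: 262·1 + 106·(-2) = 50)
  q = 2: r = 6, s = 0 − 2·1 = -2, t = 1 − 2·(-2) = 5  (check: 262·(-2) + 106·5 = 6)
  q = 8: r = 2, s = 1 − 8·(-2) = 17, t = -2 − 8·5 = -42  (check: 262·17 + 106·(-42) = 2)
The row with r = 2 (the gcd) gives the Bezout coefficients s = 17, t = -42.
Result: 262 · (17) + 106 · (-42) = 2.

gcd(262, 106) = 2; s = 17, t = -42 (check: 262·17 + 106·(-42) = 2).


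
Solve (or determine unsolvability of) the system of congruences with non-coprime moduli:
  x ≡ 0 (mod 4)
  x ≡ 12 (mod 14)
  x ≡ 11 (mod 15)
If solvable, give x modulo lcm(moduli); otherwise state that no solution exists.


Moduli 4, 14, 15 are not pairwise coprime, so CRT works modulo lcm(m_i) when all pairwise compatibility conditions hold.
Pairwise compatibility: gcd(m_i, m_j) must divide a_i - a_j for every pair.
Merge one congruence at a time:
  Start: x ≡ 0 (mod 4).
  Combine with x ≡ 12 (mod 14): gcd(4, 14) = 2; 12 - 0 = 12, which IS divisible by 2, so compatible.
    Write x = 0 + 4·t and substitute into x ≡ 12 (mod 14): 4·t ≡ 12 − 0 = 12 (mod 14).
    Divide the congruence (and modulus) by g = 2: 2·t ≡ 6 (mod 7).
    The inverse of 2 mod 7 is 4 (since 2·4 = 8 = 1·7 + 1), so t ≡ 4·6 = 24 ≡ 3 (mod 7).
    Then x = 0 + 4·3 = 12, valid modulo lcm(4, 14) = 28: x ≡ 12 (mod 28).
  Combine with x ≡ 11 (mod 15): gcd(28, 15) = 1; 11 - 12 = -1, which IS divisible by 1, so compatible.
    Write x = 12 + 28·t and substitute into x ≡ 11 (mod 15): 28·t ≡ 11 − 12 = -1 (mod 15).
    Reduce coefficients mod 15: 13·t ≡ 14 (mod 15).
    The inverse of 13 mod 15 is 7 (since 13·7 = 91 = 6·15 + 1), so t ≡ 7·14 = 98 ≡ 8 (mod 15).
    Then x = 12 + 28·8 = 236, valid modulo lcm(28, 15) = 420: x ≡ 236 (mod 420).
Verify: 236 mod 4 = 0, 236 mod 14 = 12, 236 mod 15 = 11.

x ≡ 236 (mod 420).


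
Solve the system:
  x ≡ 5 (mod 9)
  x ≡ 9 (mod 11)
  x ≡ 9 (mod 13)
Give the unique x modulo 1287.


Moduli 9, 11, 13 are pairwise coprime; by CRT there is a unique solution modulo M = 9 · 11 · 13 = 1287.
Solve pairwise, accumulating the modulus:
  Start with x ≡ 5 (mod 9).
  Combine with x ≡ 9 (mod 11): since gcd(9, 11) = 1, we get a unique residue mod 99.
    Write x = 5 + 9·t and substitute into x ≡ 9 (mod 11): 9·t ≡ 9 − 5 = 4 (mod 11).
    The inverse of 9 mod 11 is 5 (since 9·5 = 45 = 4·11 + 1), so t ≡ 5·4 = 20 ≡ 9 (mod 11).
    Then x = 5 + 9·9 = 86, valid modulo lcm(9, 11) = 99: x ≡ 86 (mod 99).
  Combine with x ≡ 9 (mod 13): since gcd(99, 13) = 1, we get a unique residue mod 1287.
    Write x = 86 + 99·t and substitute into x ≡ 9 (mod 13): 99·t ≡ 9 − 86 = -77 (mod 13).
    Reduce coefficients mod 13: 8·t ≡ 1 (mod 13).
    The inverse of 8 mod 13 is 5 (since 8·5 = 40 = 3·13 + 1), so t ≡ 5·1 = 5 ≡ 5 (mod 13).
    Then x = 86 + 99·5 = 581, valid modulo lcm(99, 13) = 1287: x ≡ 581 (mod 1287).
Verify: 581 mod 9 = 5 ✓, 581 mod 11 = 9 ✓, 581 mod 13 = 9 ✓.

x ≡ 581 (mod 1287).


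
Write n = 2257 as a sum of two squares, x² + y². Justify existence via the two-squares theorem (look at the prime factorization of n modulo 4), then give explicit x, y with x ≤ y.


Step 1: Factor n = 2257 = 37 · 61.
Step 2: Check the mod-4 condition on each prime factor: 37 ≡ 1 (mod 4), exponent 1; 61 ≡ 1 (mod 4), exponent 1.
All primes ≡ 3 (mod 4) appear to even exponent (or don't appear), so by the two-squares theorem n IS expressible as a sum of two squares.
Step 3: Build a representation. Here n = 37 · 61 is a product of primes ≡ 1 (mod 4). Each prime p ≡ 1 (mod 4) is itself a sum of two squares; find a² by testing p − a² for a perfect square:
  37: 37 − 1² = 36 = 6² ⇒ 37 = 1² + 6².
  61: 61 − 1² = 60, 61 − 2² = 57, 61 − 3² = 52, 61 − 4² = 45, 61 − 5² = 36 = 6² ⇒ 61 = 5² + 6².
  Combine using the Brahmagupta–Fibonacci identity (a² + b²)(c² + d²) = (ac − bd)² + (ad + bc)² = (ac + bd)² + (ad − bc)²:
  37 · 61 = 2257: from (1² + 6²)(5² + 6²), take (1·5 − 6·6, 1·6 + 6·5) = (5 − 36, 6 + 30) = (-31, 36); dropping signs (only squares matter) gives (31, 36); check 31² + 36² = 961 + 1296 = 2257 ✓.
Step 4: Order so x ≤ y and verify: 31² + 36² = 961 + 1296 = 2257 = n. ✓

n = 2257 = 31² + 36² (one valid representation with x ≤ y).
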